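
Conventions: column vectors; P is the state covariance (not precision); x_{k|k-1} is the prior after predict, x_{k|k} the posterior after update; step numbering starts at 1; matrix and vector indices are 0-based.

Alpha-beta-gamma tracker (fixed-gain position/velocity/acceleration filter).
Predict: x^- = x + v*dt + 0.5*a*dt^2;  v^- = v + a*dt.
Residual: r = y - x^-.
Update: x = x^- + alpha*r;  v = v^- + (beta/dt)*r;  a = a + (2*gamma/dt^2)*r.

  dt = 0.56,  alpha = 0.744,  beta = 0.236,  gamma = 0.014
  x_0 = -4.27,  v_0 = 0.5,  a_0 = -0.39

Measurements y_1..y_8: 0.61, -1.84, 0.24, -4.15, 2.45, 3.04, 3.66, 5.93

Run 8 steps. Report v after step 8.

step 1: x_pred=-4.0512  r=4.6612  x^+=-0.5833  v^+=2.2459  a^+=0.0262
step 2: x_pred=0.6786  r=-2.5186  x^+=-1.1952  v^+=1.1992  a^+=-0.1987
step 3: x_pred=-0.5548  r=0.7948  x^+=0.0365  v^+=1.4229  a^+=-0.1277
step 4: x_pred=0.8133  r=-4.9633  x^+=-2.8794  v^+=-0.7403  a^+=-0.5709
step 5: x_pred=-3.3835  r=5.8335  x^+=0.9566  v^+=1.3984  a^+=-0.0500
step 6: x_pred=1.7319  r=1.3081  x^+=2.7051  v^+=1.9216  a^+=0.0668
step 7: x_pred=3.7917  r=-0.1317  x^+=3.6937  v^+=1.9035  a^+=0.0550
step 8: x_pred=4.7683  r=1.1617  x^+=5.6326  v^+=2.4239  a^+=0.1587

v_post = 2.4239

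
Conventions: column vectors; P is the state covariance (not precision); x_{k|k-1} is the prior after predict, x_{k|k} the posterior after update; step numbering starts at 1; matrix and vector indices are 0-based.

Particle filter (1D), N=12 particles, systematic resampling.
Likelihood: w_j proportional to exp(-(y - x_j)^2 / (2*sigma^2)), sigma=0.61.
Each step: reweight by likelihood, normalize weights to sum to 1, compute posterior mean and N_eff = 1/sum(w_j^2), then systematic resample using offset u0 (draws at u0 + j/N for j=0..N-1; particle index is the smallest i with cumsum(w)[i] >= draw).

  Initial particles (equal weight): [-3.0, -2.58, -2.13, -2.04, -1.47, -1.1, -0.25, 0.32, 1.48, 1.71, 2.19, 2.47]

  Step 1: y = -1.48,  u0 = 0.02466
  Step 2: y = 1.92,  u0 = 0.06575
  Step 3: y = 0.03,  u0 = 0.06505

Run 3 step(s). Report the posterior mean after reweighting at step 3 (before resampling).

post_mean = -1.1000

step 1: w=[0.0131, 0.0573, 0.1652, 0.1912, 0.2913, 0.2400, 0.0382, 0.0037, 0.0000, 0.0000, 0.0000, 0.0000]  mean=-1.6295  Neff=4.7339  idx=[1, 2, 2, 3, 3, 4, 4, 4, 4, 5, 5, 5]
step 2: w=[0.0000, 0.0000, 0.0000, 0.0000, 0.0000, 0.0130, 0.0130, 0.0130, 0.0130, 0.3159, 0.3159, 0.3159]  mean=-1.1194  Neff=3.3328  idx=[9, 9, 9, 9, 10, 10, 10, 10, 11, 11, 11, 11]
step 3: w=[0.0833, 0.0833, 0.0833, 0.0833, 0.0833, 0.0833, 0.0833, 0.0833, 0.0833, 0.0833, 0.0833, 0.0833]  mean=-1.1000  Neff=12.0000  idx=[0, 1, 2, 3, 4, 5, 6, 7, 8, 9, 10, 11]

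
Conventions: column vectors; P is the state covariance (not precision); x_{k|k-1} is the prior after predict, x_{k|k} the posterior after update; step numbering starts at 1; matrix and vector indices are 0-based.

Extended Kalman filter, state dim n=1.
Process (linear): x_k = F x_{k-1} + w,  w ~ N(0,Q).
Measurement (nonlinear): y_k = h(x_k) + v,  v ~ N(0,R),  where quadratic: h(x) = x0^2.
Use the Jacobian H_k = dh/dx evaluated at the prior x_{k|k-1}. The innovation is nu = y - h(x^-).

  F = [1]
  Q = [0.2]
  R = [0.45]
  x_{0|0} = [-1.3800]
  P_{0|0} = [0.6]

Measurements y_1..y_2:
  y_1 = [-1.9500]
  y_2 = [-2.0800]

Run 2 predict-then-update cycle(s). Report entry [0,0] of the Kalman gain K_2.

step 1: x^-=[-1.3800]  P^-=[0.8000]  H_jac=[-2.7600]  S=[6.5441]  K=[-0.3374]  nu=[-3.8544]  x^+=[-0.0795]  P^+=[0.0550]
step 2: x^-=[-0.0795]  P^-=[0.2550]  H_jac=[-0.1590]  S=[0.4564]  K=[-0.0888]  nu=[-2.0863]  x^+=[0.1058]  P^+=[0.2514]

K[0,0] = -0.0888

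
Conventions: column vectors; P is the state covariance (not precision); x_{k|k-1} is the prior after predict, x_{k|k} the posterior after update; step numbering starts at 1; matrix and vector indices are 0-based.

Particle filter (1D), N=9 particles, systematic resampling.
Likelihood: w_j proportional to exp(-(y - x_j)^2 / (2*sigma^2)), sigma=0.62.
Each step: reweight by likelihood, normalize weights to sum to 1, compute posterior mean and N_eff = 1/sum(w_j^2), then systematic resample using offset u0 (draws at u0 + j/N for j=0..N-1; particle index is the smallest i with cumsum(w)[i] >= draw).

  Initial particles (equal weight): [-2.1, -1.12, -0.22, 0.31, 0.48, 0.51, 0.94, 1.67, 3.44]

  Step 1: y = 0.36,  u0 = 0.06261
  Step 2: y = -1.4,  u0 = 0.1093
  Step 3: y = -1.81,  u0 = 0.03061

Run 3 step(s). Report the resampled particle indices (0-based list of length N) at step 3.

step 1: w=[0.0001, 0.0131, 0.1465, 0.2262, 0.2227, 0.2204, 0.1465, 0.0244, 0.0000]  mean=0.4207  Neff=5.1793  idx=[2, 3, 3, 4, 4, 5, 5, 6, 6]
step 2: w=[0.6612, 0.0902, 0.0902, 0.0408, 0.0408, 0.0352, 0.0352, 0.0033, 0.0033]  mean=-0.0084  Neff=2.1771  idx=[0, 0, 0, 0, 0, 1, 2, 4, 8]
step 3: w=[0.1928, 0.1928, 0.1928, 0.1928, 0.1928, 0.0149, 0.0149, 0.0056, 0.0003]  mean=-0.1999  Neff=5.3644  idx=[0, 0, 1, 1, 2, 3, 3, 4, 4]

resampled_idx = [0, 0, 1, 1, 2, 3, 3, 4, 4]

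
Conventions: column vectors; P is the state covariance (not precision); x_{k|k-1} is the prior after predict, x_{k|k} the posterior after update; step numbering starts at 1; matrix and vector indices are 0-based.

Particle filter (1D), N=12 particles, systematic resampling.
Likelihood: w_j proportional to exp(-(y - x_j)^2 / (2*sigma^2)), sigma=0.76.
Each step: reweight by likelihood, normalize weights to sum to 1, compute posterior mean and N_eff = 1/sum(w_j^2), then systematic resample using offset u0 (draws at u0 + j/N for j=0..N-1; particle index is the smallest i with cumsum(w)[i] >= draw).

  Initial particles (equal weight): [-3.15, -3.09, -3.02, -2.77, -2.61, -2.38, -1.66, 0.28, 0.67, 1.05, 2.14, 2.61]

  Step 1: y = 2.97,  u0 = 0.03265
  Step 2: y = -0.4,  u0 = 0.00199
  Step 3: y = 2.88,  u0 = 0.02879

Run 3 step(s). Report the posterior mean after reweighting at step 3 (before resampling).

post_mean = 1.6024

step 1: w=[0.0000, 0.0000, 0.0000, 0.0000, 0.0000, 0.0000, 0.0000, 0.0013, 0.0069, 0.0275, 0.3677, 0.5967]  mean=2.3781  Neff=2.0322  idx=[9, 10, 10, 10, 10, 11, 11, 11, 11, 11, 11, 11]
step 2: w=[0.9012, 0.0209, 0.0209, 0.0209, 0.0209, 0.0022, 0.0022, 0.0022, 0.0022, 0.0022, 0.0022, 0.0022]  mean=1.1649  Neff=1.2286  idx=[0, 0, 0, 0, 0, 0, 0, 0, 0, 0, 0, 1]
step 3: w=[0.0448, 0.0448, 0.0448, 0.0448, 0.0448, 0.0448, 0.0448, 0.0448, 0.0448, 0.0448, 0.0448, 0.5068]  mean=1.6024  Neff=3.5852  idx=[0, 2, 4, 6, 8, 9, 11, 11, 11, 11, 11, 11]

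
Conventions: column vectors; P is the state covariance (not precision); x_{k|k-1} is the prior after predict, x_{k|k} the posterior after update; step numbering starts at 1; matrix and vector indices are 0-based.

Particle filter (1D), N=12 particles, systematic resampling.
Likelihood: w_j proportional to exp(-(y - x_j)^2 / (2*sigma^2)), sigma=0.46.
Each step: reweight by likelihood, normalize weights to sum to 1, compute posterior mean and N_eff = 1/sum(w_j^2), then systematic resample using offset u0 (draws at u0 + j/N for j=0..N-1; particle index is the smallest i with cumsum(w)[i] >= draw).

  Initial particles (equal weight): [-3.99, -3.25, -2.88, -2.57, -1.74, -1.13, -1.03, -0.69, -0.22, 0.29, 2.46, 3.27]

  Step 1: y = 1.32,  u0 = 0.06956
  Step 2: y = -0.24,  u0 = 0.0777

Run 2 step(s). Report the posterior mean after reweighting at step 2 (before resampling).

step 1: w=[0.0000, 0.0000, 0.0000, 0.0000, 0.0000, 0.0000, 0.0000, 0.0005, 0.0279, 0.6186, 0.3519, 0.0010]  mean=1.0417  Neff=1.9712  idx=[9, 9, 9, 9, 9, 9, 9, 10, 10, 10, 10, 10]
step 2: w=[0.1429, 0.1429, 0.1429, 0.1429, 0.1429, 0.1429, 0.1429, 0.0000, 0.0000, 0.0000, 0.0000, 0.0000]  mean=0.2900  Neff=7.0000  idx=[0, 1, 1, 2, 2, 3, 4, 4, 5, 5, 6, 6]

post_mean = 0.2900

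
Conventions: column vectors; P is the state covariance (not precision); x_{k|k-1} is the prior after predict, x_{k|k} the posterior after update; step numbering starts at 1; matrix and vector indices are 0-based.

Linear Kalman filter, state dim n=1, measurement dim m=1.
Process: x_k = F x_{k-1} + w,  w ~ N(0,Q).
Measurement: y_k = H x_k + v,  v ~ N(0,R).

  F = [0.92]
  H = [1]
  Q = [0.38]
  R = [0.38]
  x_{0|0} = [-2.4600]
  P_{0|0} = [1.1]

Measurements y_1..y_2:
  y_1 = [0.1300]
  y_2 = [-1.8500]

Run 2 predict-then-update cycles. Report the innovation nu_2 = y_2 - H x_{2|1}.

innov = [-1.4748]

step 1: x^-=[-2.2632]  P^-=[1.3110]  S=[1.6910]  K=[0.7753]  nu=[2.3932]  x^+=[-0.4078]  P^+=[0.2946]
step 2: x^-=[-0.3752]  P^-=[0.6294]  S=[1.0094]  K=[0.6235]  nu=[-1.4748]  x^+=[-1.2948]  P^+=[0.2369]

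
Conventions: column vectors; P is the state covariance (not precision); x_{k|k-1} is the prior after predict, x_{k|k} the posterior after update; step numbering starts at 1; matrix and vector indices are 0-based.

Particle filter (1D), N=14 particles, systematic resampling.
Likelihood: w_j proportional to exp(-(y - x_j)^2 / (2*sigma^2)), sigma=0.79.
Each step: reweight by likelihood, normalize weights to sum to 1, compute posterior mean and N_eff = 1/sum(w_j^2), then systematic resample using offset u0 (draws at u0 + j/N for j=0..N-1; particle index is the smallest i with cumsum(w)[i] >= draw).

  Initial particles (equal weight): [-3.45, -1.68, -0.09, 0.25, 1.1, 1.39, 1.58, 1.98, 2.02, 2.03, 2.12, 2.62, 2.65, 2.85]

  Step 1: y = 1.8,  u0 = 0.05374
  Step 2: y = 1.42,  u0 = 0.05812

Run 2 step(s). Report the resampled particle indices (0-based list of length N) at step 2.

step 1: w=[0.0000, 0.0000, 0.0071, 0.0180, 0.0835, 0.1081, 0.1189, 0.1205, 0.1189, 0.1185, 0.1139, 0.0721, 0.0693, 0.0511]  mean=1.9130  Neff=9.8552  idx=[4, 5, 5, 6, 7, 7, 8, 8, 9, 10, 10, 11, 12, 13]
step 2: w=[0.0935, 0.1014, 0.1014, 0.0994, 0.0789, 0.0789, 0.0761, 0.0761, 0.0753, 0.0685, 0.0685, 0.0320, 0.0302, 0.0197]  mean=1.8252  Neff=12.4053  idx=[0, 1, 2, 2, 3, 4, 5, 6, 6, 7, 8, 9, 10, 13]

resampled_idx = [0, 1, 2, 2, 3, 4, 5, 6, 6, 7, 8, 9, 10, 13]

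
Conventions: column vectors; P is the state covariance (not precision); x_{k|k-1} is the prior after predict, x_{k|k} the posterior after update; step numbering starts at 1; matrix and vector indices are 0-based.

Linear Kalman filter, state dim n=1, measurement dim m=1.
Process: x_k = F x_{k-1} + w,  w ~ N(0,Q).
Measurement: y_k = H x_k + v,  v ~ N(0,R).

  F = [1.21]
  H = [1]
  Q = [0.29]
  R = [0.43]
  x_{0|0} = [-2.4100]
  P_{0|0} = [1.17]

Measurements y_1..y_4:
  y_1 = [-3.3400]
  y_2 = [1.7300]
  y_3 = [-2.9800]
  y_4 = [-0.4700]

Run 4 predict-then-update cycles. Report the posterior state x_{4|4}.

x_post = [-1.2059]

step 1: x^-=[-2.9161]  P^-=[2.0030]  S=[2.4330]  K=[0.8233]  nu=[-0.4239]  x^+=[-3.2651]  P^+=[0.3540]
step 2: x^-=[-3.9507]  P^-=[0.8083]  S=[1.2383]  K=[0.6527]  nu=[5.6807]  x^+=[-0.2426]  P^+=[0.2807]
step 3: x^-=[-0.2936]  P^-=[0.7009]  S=[1.1309]  K=[0.6198]  nu=[-2.6864]  x^+=[-1.9586]  P^+=[0.2665]
step 4: x^-=[-2.3699]  P^-=[0.6802]  S=[1.1102]  K=[0.6127]  nu=[1.8999]  x^+=[-1.2059]  P^+=[0.2635]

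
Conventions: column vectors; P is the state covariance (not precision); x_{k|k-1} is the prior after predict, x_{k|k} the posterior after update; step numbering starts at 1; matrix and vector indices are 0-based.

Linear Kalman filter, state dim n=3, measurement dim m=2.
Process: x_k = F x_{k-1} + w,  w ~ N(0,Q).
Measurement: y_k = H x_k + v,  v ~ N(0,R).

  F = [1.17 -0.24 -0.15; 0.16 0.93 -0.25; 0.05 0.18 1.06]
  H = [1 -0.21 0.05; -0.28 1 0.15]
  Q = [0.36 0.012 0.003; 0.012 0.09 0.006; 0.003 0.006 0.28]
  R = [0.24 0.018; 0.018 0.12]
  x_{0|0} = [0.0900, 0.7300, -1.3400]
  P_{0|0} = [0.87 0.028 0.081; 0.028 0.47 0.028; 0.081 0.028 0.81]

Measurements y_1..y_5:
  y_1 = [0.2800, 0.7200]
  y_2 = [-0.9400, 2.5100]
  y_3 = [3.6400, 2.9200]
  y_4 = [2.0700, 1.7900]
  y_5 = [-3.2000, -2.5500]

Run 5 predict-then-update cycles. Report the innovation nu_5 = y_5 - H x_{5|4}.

step 1: x^-=[0.1311, 1.0283, -1.2845]  P^-=[1.5541 0.1019 0.0023; 0.1019 0.5582 -0.0818; 0.0023 -0.0818 1.2273]  S=[1.7810 -0.4185; -0.4185 0.7459]  K=[0.8706 0.0421; 0.1752 0.7920; 0.0892 0.1863]  nu=[0.4291, -0.0789]  x^+=[0.5013, 1.0410, -1.2609]  P^+=[0.2337 0.0970 -0.0724; 0.0970 0.1518 -0.1765; -0.0724 -0.1765 1.2012]
step 2: x^-=[0.5258, 1.3635, -1.1241]  P^-=[0.6739 0.2057 -0.2011; 0.2057 0.4191 -0.4551; -0.2011 -0.4551 1.5619]  S=[0.8393 -0.0650; -0.0650 0.3923]  K=[0.7464 0.0901; 0.1732 0.7763; -0.0661 -0.4304]  nu=[-1.1233, 1.4623]  x^+=[-0.1809, 2.3042, -1.6793]  P^+=[0.2118 0.1084 -0.1658; 0.1084 0.1750 -0.3226; -0.1658 -0.3226 1.4892]
step 3: x^-=[-0.5128, 2.5337, -1.3743]  P^-=[0.6676 0.2604 -0.3210; 0.2604 0.5354 -0.6791; -0.3210 -0.6791 1.8208]  S=[0.8086 -0.0483; -0.0483 0.4262]  K=[0.7468 0.1439; 0.1928 0.8681; -0.1534 -0.7590]  nu=[4.7536, 0.4488]  x^+=[3.1017, 3.8397, -2.4441]  P^+=[0.2182 0.1234 -0.2103; 0.1234 0.2004 -0.3878; -0.2103 -0.3878 1.5674]
step 4: x^-=[3.0741, 4.6783, -1.7445]  P^-=[0.6822 0.2938 -0.3677; 0.2938 0.6007 -0.7627; -0.3677 -0.7627 1.8801]  S=[0.8092 -0.0381; -0.0381 0.4541]  K=[0.7519 0.1680; 0.2027 0.9069; -0.1802 -0.8470]  nu=[0.0656, -1.7658]  x^+=[2.8267, 3.0901, -0.2606]  P^+=[0.2214 0.1285 -0.2189; 0.1285 0.2080 -0.3971; -0.2189 -0.3971 1.5397]
step 5: x^-=[2.6047, 3.3912, 0.4213]  P^-=[0.6858 0.3005 -0.3704; 0.3005 0.6123 -0.7638; -0.3704 -0.7638 1.8449]  S=[0.8102 -0.0351; -0.0351 0.4612]  K=[0.7532 0.1721; 0.2046 0.9122; -0.1819 -0.8449]  nu=[-5.1136, -5.2751]  x^+=[-2.1542, -2.4668, 5.8086]  P^+=[0.2217 0.1286 -0.2157; 0.1286 0.2077 -0.3900; -0.2157 -0.3900 1.4996]

innov = [-5.1136, -5.2751]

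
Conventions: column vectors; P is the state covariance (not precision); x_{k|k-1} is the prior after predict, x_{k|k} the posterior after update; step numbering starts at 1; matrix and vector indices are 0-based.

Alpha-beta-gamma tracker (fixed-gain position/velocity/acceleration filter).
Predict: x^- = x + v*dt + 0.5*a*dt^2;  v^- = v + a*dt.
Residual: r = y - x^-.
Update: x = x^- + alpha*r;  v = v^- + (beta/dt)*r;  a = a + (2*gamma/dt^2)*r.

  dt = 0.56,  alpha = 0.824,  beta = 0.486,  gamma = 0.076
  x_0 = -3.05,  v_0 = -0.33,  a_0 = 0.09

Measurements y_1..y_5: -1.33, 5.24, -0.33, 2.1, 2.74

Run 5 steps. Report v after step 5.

v_post = 1.0085

step 1: x_pred=-3.2207  r=1.8907  x^+=-1.6628  v^+=1.3612  a^+=1.0064
step 2: x_pred=-0.7427  r=5.9827  x^+=4.1871  v^+=7.1169  a^+=3.9062
step 3: x_pred=8.7850  r=-9.1150  x^+=1.2742  v^+=1.3938  a^+=-0.5118
step 4: x_pred=1.9745  r=0.1255  x^+=2.0779  v^+=1.2161  a^+=-0.4510
step 5: x_pred=2.6882  r=0.0518  x^+=2.7309  v^+=1.0085  a^+=-0.4259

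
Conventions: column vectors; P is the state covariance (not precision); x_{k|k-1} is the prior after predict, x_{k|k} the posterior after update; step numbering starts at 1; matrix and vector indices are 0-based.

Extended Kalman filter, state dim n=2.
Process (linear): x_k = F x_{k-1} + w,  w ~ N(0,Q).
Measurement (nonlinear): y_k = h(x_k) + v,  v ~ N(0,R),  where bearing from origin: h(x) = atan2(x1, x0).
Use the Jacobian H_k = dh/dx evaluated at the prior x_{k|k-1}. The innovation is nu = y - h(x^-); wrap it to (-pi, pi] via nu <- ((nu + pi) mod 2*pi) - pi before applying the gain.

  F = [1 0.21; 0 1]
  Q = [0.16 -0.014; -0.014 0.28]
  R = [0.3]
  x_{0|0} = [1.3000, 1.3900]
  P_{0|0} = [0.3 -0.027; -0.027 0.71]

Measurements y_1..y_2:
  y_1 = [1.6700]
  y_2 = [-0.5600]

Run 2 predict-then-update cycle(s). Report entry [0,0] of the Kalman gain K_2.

K[0,0] = -0.3250

step 1: x^-=[1.5919, 1.3900]  P^-=[0.4800 0.1081; 0.1081 0.9900]  H_jac=[-0.3112 0.3564]  S=[0.4483]  K=[-0.2473; 0.7121]  nu=[0.9522]  x^+=[1.3564, 2.0681]  P^+=[0.4526 0.1870; 0.1870 0.7627]
step 2: x^-=[1.7907, 2.0681]  P^-=[0.7248 0.3332; 0.3332 1.0427]  H_jac=[-0.2763 0.2393]  S=[0.3710]  K=[-0.3250; 0.4243]  nu=[-1.4171]  x^+=[2.2512, 1.4667]  P^+=[0.6856 0.3844; 0.3844 0.9759]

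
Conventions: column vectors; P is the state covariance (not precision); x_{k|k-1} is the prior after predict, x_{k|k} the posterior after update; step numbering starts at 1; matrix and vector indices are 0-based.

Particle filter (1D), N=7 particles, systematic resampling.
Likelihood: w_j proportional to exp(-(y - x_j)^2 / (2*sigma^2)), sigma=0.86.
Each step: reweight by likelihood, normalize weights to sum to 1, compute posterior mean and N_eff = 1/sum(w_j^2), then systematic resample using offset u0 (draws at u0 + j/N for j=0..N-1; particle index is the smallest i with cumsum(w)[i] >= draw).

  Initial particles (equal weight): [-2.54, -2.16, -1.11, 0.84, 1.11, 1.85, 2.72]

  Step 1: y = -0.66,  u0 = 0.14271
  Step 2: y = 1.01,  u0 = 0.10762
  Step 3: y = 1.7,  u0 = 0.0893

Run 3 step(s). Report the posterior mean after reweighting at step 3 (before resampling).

step 1: w=[0.0597, 0.1423, 0.5679, 0.1423, 0.0783, 0.0092, 0.0003]  mean=-0.8651  Neff=2.6824  idx=[1, 2, 2, 2, 2, 3, 6]
step 2: w=[0.0009, 0.0365, 0.0365, 0.0365, 0.0365, 0.7475, 0.1056]  mean=0.7511  Neff=1.7385  idx=[3, 5, 5, 5, 5, 5, 6]
step 3: w=[0.0014, 0.1717, 0.1717, 0.1717, 0.1717, 0.1717, 0.1401]  mean=1.1008  Neff=5.9863  idx=[1, 2, 3, 4, 4, 5, 6]

post_mean = 1.1008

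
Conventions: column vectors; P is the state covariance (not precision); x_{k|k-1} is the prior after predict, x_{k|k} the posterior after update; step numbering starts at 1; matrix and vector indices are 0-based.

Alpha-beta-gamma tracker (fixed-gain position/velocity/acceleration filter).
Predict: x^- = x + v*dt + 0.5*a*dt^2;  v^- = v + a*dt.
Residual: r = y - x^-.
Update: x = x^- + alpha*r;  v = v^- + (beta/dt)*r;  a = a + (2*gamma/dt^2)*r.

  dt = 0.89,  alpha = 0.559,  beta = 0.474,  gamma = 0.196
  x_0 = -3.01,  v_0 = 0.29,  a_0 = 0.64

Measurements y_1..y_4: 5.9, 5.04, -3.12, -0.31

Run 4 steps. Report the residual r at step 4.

step 1: x_pred=-2.4984  r=8.3984  x^+=2.1963  v^+=5.3325  a^+=4.7963
step 2: x_pred=8.8418  r=-3.8018  x^+=6.7166  v^+=7.5764  a^+=2.9148
step 3: x_pred=14.6140  r=-17.7340  x^+=4.7007  v^+=0.7258  a^+=-5.8615
step 4: x_pred=3.0252  r=-3.3352  x^+=1.1608  v^+=-6.2672  a^+=-7.5120

resid = -3.3352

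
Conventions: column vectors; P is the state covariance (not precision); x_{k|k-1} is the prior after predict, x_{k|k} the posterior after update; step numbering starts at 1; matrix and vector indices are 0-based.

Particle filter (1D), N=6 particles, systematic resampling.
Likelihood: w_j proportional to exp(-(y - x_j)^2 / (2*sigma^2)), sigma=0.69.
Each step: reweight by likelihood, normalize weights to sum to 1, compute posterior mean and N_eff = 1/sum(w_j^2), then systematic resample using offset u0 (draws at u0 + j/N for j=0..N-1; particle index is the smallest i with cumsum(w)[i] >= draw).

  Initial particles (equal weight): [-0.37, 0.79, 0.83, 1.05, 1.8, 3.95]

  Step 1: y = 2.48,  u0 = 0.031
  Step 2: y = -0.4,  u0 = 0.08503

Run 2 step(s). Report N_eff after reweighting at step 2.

N_eff = 2.0552

step 1: w=[0.0002, 0.0528, 0.0608, 0.1239, 0.6527, 0.1096]  mean=1.8301  Neff=2.1748  idx=[1, 3, 4, 4, 4, 4]
step 2: w=[0.6265, 0.3047, 0.0172, 0.0172, 0.0172, 0.0172]  mean=0.9387  Neff=2.0552  idx=[0, 0, 0, 0, 1, 1]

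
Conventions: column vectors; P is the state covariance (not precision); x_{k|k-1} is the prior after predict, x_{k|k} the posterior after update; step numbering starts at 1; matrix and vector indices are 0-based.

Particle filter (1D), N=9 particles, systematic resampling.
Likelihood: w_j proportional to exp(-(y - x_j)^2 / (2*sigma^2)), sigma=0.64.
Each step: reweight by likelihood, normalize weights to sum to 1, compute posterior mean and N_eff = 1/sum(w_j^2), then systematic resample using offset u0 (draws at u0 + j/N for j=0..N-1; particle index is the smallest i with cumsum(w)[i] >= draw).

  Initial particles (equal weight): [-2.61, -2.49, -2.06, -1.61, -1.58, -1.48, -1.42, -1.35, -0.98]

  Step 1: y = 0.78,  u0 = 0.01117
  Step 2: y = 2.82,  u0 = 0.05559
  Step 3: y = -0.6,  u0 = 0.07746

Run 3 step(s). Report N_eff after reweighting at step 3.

step 1: w=[0.0000, 0.0001, 0.0016, 0.0280, 0.0333, 0.0585, 0.0811, 0.1174, 0.6802]  mean=-1.1278  Neff=2.0480  idx=[3, 6, 7, 8, 8, 8, 8, 8, 8]
step 2: w=[0.0003, 0.0022, 0.0045, 0.1655, 0.1655, 0.1655, 0.1655, 0.1655, 0.1655]  mean=-0.9828  Neff=6.0842  idx=[3, 3, 4, 5, 5, 6, 7, 7, 8]
step 3: w=[0.1111, 0.1111, 0.1111, 0.1111, 0.1111, 0.1111, 0.1111, 0.1111, 0.1111]  mean=-0.9800  Neff=9.0000  idx=[0, 1, 2, 3, 4, 5, 6, 7, 8]

N_eff = 9.0000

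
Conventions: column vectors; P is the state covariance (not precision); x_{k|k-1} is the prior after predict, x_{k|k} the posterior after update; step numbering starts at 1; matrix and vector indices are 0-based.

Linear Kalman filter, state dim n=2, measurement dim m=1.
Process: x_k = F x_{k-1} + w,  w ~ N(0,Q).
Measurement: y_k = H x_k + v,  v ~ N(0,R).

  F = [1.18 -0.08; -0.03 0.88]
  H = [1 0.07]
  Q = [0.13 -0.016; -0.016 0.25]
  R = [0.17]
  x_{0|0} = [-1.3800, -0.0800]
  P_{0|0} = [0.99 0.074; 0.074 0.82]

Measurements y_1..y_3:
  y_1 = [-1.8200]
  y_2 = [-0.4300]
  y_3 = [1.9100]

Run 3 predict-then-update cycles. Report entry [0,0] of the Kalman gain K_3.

step 1: x^-=[-1.6220, -0.0290]  P^-=[1.4998 -0.0318; -0.0318 0.8820]  S=[1.6696]  K=[0.8969; 0.0180]  nu=[-0.1960]  x^+=[-1.7978, -0.0325]  P^+=[0.1566 -0.0586; -0.0586 0.8815]
step 2: x^-=[-2.1188, 0.0253]  P^-=[0.3647 -0.1446; -0.1446 0.9358]  S=[0.5191]  K=[0.6832; -0.1524]  nu=[1.6870]  x^+=[-0.9663, -0.2319]  P^+=[0.1225 -0.0906; -0.0906 0.9238]
step 3: x^-=[-1.1216, -0.1750]  P^-=[0.3236 -0.1796; -0.1796 0.9703]  S=[0.4732]  K=[0.6572; -0.2361]  nu=[3.0439]  x^+=[0.8789, -0.8938]  P^+=[0.1192 -0.1062; -0.1062 0.9439]

K[0,0] = 0.6572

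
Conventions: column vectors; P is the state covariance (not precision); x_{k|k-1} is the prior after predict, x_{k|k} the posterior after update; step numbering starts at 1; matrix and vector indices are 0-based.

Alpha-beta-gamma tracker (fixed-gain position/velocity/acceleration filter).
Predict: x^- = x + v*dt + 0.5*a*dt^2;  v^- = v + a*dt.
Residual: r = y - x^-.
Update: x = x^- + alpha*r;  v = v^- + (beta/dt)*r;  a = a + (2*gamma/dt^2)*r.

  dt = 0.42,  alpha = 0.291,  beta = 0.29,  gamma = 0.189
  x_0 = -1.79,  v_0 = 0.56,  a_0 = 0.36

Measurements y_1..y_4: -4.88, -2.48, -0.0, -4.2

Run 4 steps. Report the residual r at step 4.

step 1: x_pred=-1.5230  r=-3.3570  x^+=-2.4999  v^+=-1.6067  a^+=-6.8335
step 2: x_pred=-3.7774  r=1.2974  x^+=-3.3999  v^+=-3.5809  a^+=-4.0532
step 3: x_pred=-5.2614  r=5.2614  x^+=-3.7303  v^+=-1.6504  a^+=7.2211
step 4: x_pred=-3.7866  r=-0.4134  x^+=-3.9069  v^+=1.0970  a^+=6.3352

resid = -0.4134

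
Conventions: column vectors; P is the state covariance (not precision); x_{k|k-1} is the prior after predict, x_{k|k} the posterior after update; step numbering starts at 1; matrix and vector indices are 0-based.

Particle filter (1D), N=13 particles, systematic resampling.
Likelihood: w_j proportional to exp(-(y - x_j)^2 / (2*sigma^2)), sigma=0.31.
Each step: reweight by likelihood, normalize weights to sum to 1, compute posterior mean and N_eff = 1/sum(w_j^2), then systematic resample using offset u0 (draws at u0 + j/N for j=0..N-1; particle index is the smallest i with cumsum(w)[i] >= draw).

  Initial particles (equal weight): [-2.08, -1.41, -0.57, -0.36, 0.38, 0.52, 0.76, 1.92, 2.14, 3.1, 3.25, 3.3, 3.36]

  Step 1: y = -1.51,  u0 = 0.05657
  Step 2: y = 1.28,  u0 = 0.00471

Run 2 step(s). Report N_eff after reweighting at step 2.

N_eff = 11.0000

step 1: w=[0.1611, 0.8292, 0.0088, 0.0009, 0.0000, 0.0000, 0.0000, 0.0000, 0.0000, 0.0000, 0.0000, 0.0000, 0.0000]  mean=-1.5096  Neff=1.4014  idx=[0, 0, 1, 1, 1, 1, 1, 1, 1, 1, 1, 1, 1]
step 2: w=[0.0000, 0.0000, 0.0909, 0.0909, 0.0909, 0.0909, 0.0909, 0.0909, 0.0909, 0.0909, 0.0909, 0.0909, 0.0909]  mean=-1.4100  Neff=11.0000  idx=[2, 2, 3, 4, 5, 6, 7, 7, 8, 9, 10, 11, 12]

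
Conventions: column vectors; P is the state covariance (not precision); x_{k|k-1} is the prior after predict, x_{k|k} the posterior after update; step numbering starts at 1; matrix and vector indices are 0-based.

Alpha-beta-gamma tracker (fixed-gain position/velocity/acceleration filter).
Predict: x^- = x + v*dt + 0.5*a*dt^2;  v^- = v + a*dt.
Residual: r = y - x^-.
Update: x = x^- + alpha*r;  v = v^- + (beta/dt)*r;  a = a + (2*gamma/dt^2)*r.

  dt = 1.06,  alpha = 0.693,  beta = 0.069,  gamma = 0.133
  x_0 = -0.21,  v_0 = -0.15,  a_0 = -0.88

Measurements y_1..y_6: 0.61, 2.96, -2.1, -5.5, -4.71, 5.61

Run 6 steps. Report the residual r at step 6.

resid = 13.5083

step 1: x_pred=-0.8634  r=1.4734  x^+=0.1577  v^+=-0.9869  a^+=-0.5312
step 2: x_pred=-1.1869  r=4.1469  x^+=1.6869  v^+=-1.2800  a^+=0.4505
step 3: x_pred=0.5832  r=-2.6832  x^+=-1.2763  v^+=-0.9771  a^+=-0.1847
step 4: x_pred=-2.4158  r=-3.0842  x^+=-4.5531  v^+=-1.3737  a^+=-0.9148
step 5: x_pred=-6.5232  r=1.8132  x^+=-5.2666  v^+=-2.2254  a^+=-0.4856
step 6: x_pred=-7.8983  r=13.5083  x^+=1.4629  v^+=-1.8608  a^+=2.7124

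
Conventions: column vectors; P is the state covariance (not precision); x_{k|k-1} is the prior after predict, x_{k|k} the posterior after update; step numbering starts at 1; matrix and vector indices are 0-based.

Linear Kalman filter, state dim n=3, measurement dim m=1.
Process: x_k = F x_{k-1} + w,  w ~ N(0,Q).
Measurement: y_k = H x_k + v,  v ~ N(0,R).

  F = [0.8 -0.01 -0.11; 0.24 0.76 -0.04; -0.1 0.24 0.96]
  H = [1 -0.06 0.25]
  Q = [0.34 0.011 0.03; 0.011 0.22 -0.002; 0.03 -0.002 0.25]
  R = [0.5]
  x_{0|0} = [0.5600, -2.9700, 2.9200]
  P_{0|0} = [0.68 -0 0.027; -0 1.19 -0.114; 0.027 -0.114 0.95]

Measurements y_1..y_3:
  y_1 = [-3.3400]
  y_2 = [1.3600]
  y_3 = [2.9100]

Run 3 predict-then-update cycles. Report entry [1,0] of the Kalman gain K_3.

K[1,0] = 0.1045

step 1: x^-=[0.1565, -2.2396, 2.0344]  P^-=[0.7818 0.1446 -0.1024; 0.1446 0.9544 0.0865; -0.1024 0.0865 1.1431]  S=[1.2855]  K=[0.5815; 0.0848; 0.1386]  nu=[-4.1395]  x^+=[-2.2506, -2.5905, 1.4607]  P^+=[0.3471 0.0812 -0.2060; 0.0812 0.9452 0.0714; -0.2060 0.0714 1.1185]
step 2: x^-=[-1.9352, -2.5673, 1.0056]  P^-=[0.6109 0.1307 -0.2655; 0.1307 0.8170 0.1207; -0.2655 0.1207 1.4072]  S=[1.0497]  K=[0.5113; 0.1065; 0.0753]  nu=[2.8898]  x^+=[-0.4578, -2.2594, 1.2232]  P^+=[0.3365 0.0735 -0.3059; 0.0735 0.8051 0.1123; -0.3059 0.1123 1.4013]
step 3: x^-=[-0.4782, -1.8760, 0.6778]  P^-=[0.6253 0.1287 -0.3750; 0.1287 0.7325 0.0908; -0.3750 0.0908 1.6981]  S=[1.0284]  K=[0.5094; 0.1045; 0.0429]  nu=[3.1062]  x^+=[1.1040, -1.5515, 0.8109]  P^+=[0.3585 0.0740 -0.3975; 0.0740 0.7213 0.0862; -0.3975 0.0862 1.6963]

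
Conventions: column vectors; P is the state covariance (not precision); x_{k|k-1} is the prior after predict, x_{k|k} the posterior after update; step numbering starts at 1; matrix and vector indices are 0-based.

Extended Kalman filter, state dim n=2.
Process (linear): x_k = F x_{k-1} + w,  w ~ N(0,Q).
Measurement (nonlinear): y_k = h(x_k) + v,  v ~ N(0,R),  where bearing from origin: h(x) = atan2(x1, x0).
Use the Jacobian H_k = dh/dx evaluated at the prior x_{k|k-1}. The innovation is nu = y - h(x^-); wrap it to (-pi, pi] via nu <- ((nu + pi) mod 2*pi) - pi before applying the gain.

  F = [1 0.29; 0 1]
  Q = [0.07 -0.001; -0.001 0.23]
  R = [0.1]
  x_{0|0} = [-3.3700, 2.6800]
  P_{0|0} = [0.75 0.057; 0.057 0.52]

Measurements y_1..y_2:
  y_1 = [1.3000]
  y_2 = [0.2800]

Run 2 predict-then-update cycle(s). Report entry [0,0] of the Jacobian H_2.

H_jac[0,0] = -0.2654

step 1: x^-=[-2.5928, 2.6800]  P^-=[0.8968 0.2068; 0.2068 0.7500]  H_jac=[-0.1927 -0.1865]  S=[0.1743]  K=[-1.2132; -1.0313]  nu=[-1.0397]  x^+=[-1.3315, 3.7522]  P^+=[0.6403 -0.0112; -0.0112 0.5647]
step 2: x^-=[-0.2434, 3.7522]  P^-=[0.7513 0.1515; 0.1515 0.7947]  H_jac=[-0.2654 -0.0172]  S=[0.1545]  K=[-1.3071; -0.3487]  nu=[-1.3556]  x^+=[1.5285, 4.2249]  P^+=[0.4873 0.0811; 0.0811 0.7759]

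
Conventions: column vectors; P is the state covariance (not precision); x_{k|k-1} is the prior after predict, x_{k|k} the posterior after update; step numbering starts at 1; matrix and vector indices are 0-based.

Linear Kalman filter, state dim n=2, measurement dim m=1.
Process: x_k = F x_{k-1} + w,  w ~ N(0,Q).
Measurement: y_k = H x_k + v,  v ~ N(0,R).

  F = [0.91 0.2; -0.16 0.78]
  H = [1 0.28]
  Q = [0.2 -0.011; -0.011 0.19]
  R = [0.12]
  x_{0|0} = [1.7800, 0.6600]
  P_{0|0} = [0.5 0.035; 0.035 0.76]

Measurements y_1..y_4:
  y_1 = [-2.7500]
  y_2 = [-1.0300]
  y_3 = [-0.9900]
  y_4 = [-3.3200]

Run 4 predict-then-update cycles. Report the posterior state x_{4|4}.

x_post = [-2.4792, -0.5211]

step 1: x^-=[1.7518, 0.2300]  P^-=[0.6572 0.0585; 0.0585 0.6564]  S=[0.8614]  K=[0.7819; 0.2813]  nu=[-4.5662]  x^+=[-1.8187, -1.0543]  P^+=[0.1305 -0.1310; -0.1310 0.5883]
step 2: x^-=[-1.8659, -0.5314]  P^-=[0.2839 -0.0270; -0.0270 0.5840]  S=[0.4346]  K=[0.6359; 0.3141]  nu=[0.9847]  x^+=[-1.2397, -0.2221]  P^+=[0.1082 -0.1138; -0.1138 0.5411]
step 3: x^-=[-1.1725, 0.0251]  P^-=[0.2698 -0.0195; -0.0195 0.5504]  S=[0.4220]  K=[0.6264; 0.3190]  nu=[0.1755]  x^+=[-1.0626, 0.0811]  P^+=[0.1042 -0.1038; -0.1038 0.5074]
step 4: x^-=[-0.9508, 0.2333]  P^-=[0.2688 -0.0174; -0.0174 0.5273]  S=[0.4204]  K=[0.6278; 0.3098]  nu=[-2.4346]  x^+=[-2.4792, -0.5211]  P^+=[0.1031 -0.0992; -0.0992 0.4869]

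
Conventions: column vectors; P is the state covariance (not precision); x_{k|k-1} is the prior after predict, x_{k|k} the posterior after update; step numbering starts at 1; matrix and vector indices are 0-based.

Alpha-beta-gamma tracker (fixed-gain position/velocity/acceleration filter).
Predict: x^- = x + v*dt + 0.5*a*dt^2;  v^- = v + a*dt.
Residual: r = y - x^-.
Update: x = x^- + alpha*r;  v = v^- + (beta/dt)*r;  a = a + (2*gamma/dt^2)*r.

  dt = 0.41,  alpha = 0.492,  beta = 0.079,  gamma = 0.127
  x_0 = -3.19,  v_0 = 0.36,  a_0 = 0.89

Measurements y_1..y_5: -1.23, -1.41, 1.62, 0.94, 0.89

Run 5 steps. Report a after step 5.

a_post = -3.0297

step 1: x_pred=-2.9676  r=1.7376  x^+=-2.1127  v^+=1.0597  a^+=3.5155
step 2: x_pred=-1.3827  r=-0.0273  x^+=-1.3962  v^+=2.4958  a^+=3.4743
step 3: x_pred=-0.0809  r=1.7009  x^+=0.7560  v^+=4.2480  a^+=6.0443
step 4: x_pred=3.0057  r=-2.0657  x^+=1.9894  v^+=6.3282  a^+=2.9231
step 5: x_pred=4.8296  r=-3.9396  x^+=2.8913  v^+=6.7675  a^+=-3.0297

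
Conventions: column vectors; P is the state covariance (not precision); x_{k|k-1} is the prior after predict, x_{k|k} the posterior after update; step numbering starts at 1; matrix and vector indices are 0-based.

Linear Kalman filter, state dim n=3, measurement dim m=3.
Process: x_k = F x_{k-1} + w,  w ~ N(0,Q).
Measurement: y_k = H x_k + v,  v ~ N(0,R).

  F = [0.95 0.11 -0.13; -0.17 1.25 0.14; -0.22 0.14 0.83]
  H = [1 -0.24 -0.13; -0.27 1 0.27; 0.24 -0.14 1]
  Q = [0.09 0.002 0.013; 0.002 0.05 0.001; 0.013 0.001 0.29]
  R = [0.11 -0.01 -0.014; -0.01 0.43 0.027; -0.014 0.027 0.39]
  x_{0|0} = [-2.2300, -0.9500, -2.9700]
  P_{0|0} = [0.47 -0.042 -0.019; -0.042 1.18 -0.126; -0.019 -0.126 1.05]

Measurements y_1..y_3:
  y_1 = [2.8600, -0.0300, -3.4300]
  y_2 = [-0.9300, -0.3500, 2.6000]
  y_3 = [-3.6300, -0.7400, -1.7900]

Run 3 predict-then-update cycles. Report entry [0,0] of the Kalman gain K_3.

K[0,0] = 0.6178

step 1: x^-=[-1.8369, -1.2242, -2.1075]  P^-=[0.5457 0.0357 -0.2097; 0.0357 1.9026 0.2297; -0.2097 0.2297 1.0395]  S=[0.8346 -0.7211 -0.2154; -0.7211 2.5834 0.2799; -0.2154 0.2799 1.3308]  K=[0.8250 0.1612 0.0367; 0.1125 0.8068 -0.1726; -0.2378 0.0812 0.6635]  nu=[4.1291, 1.2673, -1.0530]  x^+=[1.7354, 0.4446, -3.6853]  P^+=[0.1103 0.0935 -0.0062; 0.0935 0.3711 -0.0176; -0.0062 -0.0176 0.2633]
step 2: x^-=[2.1766, -0.2553, -3.3783]  P^-=[0.2200 0.1413 -0.0290; 0.1413 0.5927 0.0552; -0.0290 0.0552 0.4765]  S=[0.3154 -0.0975 -0.0714; -0.0975 1.0311 0.1568; -0.0714 0.1568 0.8519]  K=[0.6497 0.1279 0.0357; 0.1332 0.5782 -0.0880; -0.1867 0.0908 0.5097]  nu=[-3.6071, 1.4051, 5.4202]  x^+=[0.2064, -0.4000, 0.1854]  P^+=[0.0870 0.0736 -0.0023; 0.0736 0.2651 -0.0011; -0.0023 -0.0011 0.2042]
step 3: x^-=[0.1279, -0.5092, 0.0525]  P^-=[0.1912 0.1065 -0.0171; 0.1065 0.4391 0.0516; -0.0171 0.0516 0.4362]  S=[0.2904 -0.0842 -0.0591; -0.0842 0.8877 0.1536; -0.0591 0.1536 0.8160]  K=[0.6178 0.1080 0.0414; 0.1121 0.5002 -0.0668; -0.1694 0.0950 0.4905]  nu=[-3.8733, -0.2105, -1.9445]  x^+=[-2.3681, -0.9185, -0.2652]  P^+=[0.0815 0.0635 -0.0003; 0.0635 0.2286 0.0026; -0.0003 0.0026 0.1967]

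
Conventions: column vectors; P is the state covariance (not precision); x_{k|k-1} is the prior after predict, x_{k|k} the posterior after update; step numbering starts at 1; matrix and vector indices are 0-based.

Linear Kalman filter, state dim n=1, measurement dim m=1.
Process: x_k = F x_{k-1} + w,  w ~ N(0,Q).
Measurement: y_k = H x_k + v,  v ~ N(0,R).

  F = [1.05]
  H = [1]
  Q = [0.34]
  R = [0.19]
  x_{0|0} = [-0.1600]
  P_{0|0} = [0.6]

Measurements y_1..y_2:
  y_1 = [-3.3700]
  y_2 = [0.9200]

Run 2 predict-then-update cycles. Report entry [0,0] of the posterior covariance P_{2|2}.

P_post[0,0] = 0.1389

step 1: x^-=[-0.1680]  P^-=[1.0015]  S=[1.1915]  K=[0.8405]  nu=[-3.2020]  x^+=[-2.8594]  P^+=[0.1597]
step 2: x^-=[-3.0024]  P^-=[0.5161]  S=[0.7061]  K=[0.7309]  nu=[3.9224]  x^+=[-0.1355]  P^+=[0.1389]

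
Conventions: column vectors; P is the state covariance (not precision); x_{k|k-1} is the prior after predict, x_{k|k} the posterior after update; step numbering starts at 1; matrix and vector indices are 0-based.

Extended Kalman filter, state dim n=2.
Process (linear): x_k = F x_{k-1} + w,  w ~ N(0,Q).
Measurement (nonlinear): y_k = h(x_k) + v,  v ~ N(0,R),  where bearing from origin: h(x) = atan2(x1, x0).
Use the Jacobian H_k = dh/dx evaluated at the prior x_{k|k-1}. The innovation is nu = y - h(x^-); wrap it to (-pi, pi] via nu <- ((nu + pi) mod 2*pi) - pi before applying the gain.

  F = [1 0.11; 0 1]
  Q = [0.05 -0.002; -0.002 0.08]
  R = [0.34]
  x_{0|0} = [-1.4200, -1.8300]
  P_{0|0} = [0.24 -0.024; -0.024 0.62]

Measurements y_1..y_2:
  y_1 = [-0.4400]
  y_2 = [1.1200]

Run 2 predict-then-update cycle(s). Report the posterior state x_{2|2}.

x_post = [-2.1734, -1.9939]

step 1: x^-=[-1.6213, -1.8300]  P^-=[0.2922 0.0422; 0.0422 0.7000]  H_jac=[0.3061 -0.2712]  S=[0.4119]  K=[0.1894; -0.4296]  nu=[1.8558]  x^+=[-1.2698, -2.6273]  P^+=[0.2774 0.0757; 0.0757 0.6240]
step 2: x^-=[-1.5588, -2.6273]  P^-=[0.3517 0.1424; 0.1424 0.7040]  H_jac=[0.2815 -0.1670]  S=[0.3741]  K=[0.2011; -0.2072]  nu=[-3.0569]  x^+=[-2.1734, -1.9939]  P^+=[0.3365 0.1579; 0.1579 0.6879]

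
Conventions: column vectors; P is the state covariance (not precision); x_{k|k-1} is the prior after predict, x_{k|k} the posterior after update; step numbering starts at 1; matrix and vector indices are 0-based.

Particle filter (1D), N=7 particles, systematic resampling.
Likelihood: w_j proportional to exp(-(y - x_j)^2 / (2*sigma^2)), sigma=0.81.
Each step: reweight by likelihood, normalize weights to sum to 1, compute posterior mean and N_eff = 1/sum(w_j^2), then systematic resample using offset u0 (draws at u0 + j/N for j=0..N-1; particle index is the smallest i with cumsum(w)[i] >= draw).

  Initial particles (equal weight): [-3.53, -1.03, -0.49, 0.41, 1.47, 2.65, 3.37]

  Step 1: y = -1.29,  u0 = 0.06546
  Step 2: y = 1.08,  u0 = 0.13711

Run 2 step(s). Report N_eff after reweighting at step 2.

N_eff = 4.7135

step 1: w=[0.0129, 0.5590, 0.3614, 0.0651, 0.0018, 0.0000, 0.0000]  mean=-0.7689  Neff=2.2351  idx=[1, 1, 1, 1, 2, 2, 2]
step 2: w=[0.0567, 0.0567, 0.0567, 0.0567, 0.2577, 0.2577, 0.2577]  mean=-0.6124  Neff=4.7135  idx=[2, 4, 4, 5, 5, 6, 6]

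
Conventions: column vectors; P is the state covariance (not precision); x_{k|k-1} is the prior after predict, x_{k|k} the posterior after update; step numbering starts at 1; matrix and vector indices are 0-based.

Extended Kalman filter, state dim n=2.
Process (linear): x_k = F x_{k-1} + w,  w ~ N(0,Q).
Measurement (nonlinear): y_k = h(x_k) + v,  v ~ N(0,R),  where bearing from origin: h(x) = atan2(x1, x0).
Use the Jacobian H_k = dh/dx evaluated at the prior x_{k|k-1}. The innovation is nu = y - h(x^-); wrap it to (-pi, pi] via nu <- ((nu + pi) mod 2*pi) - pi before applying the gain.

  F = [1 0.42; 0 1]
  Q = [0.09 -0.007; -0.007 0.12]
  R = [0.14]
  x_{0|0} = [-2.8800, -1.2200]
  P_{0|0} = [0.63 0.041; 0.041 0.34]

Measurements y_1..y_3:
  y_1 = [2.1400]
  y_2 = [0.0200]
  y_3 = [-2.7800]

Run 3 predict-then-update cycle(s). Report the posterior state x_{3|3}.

step 1: x^-=[-3.3924, -1.2200]  P^-=[0.8144 0.1768; 0.1768 0.4600]  H_jac=[0.0939 -0.2610]  S=[0.1699]  K=[0.1784; -0.6092]  nu=[-1.3468]  x^+=[-3.6327, -0.3995]  P^+=[0.8090 0.1953; 0.1953 0.3970]
step 2: x^-=[-3.8005, -0.3995]  P^-=[1.1331 0.3550; 0.3550 0.5170]  H_jac=[0.0274 -0.2602]  S=[0.1708]  K=[-0.3594; -0.7308]  nu=[3.0569]  x^+=[-4.8990, -2.6335]  P^+=[1.1110 0.3101; 0.3101 0.4257]
step 3: x^-=[-6.0051, -2.6335]  P^-=[1.5366 0.4819; 0.4819 0.5457]  H_jac=[0.0612 -0.1397]  S=[0.1482]  K=[0.1809; -0.3152]  nu=[-0.0517]  x^+=[-6.0145, -2.6172]  P^+=[1.5317 0.4904; 0.4904 0.5310]

x_post = [-6.0145, -2.6172]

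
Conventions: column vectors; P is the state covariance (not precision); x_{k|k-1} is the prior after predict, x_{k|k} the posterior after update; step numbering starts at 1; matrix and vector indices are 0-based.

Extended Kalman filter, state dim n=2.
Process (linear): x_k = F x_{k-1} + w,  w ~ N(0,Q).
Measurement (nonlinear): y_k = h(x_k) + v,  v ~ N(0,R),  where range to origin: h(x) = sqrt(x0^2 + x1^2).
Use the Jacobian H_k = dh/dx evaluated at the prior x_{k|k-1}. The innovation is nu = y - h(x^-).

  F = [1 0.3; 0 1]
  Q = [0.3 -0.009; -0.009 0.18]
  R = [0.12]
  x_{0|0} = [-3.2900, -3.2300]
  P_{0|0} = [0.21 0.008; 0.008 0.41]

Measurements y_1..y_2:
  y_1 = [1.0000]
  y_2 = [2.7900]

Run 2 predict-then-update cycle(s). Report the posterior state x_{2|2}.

x_post = [-2.3731, -1.0200]

step 1: x^-=[-4.2590, -3.2300]  P^-=[0.5517 0.1220; 0.1220 0.5900]  H_jac=[-0.7968 -0.6043]  S=[0.8032]  K=[-0.6391; -0.5649]  nu=[-4.3453]  x^+=[-1.4819, -0.7752]  P^+=[0.2236 -0.1680; -0.1680 0.3337]
step 2: x^-=[-1.7145, -0.7752]  P^-=[0.4529 -0.0769; -0.0769 0.5137]  H_jac=[-0.9112 -0.4120]  S=[0.5255]  K=[-0.7250; -0.2694]  nu=[0.9084]  x^+=[-2.3731, -1.0200]  P^+=[0.1767 -0.1795; -0.1795 0.4755]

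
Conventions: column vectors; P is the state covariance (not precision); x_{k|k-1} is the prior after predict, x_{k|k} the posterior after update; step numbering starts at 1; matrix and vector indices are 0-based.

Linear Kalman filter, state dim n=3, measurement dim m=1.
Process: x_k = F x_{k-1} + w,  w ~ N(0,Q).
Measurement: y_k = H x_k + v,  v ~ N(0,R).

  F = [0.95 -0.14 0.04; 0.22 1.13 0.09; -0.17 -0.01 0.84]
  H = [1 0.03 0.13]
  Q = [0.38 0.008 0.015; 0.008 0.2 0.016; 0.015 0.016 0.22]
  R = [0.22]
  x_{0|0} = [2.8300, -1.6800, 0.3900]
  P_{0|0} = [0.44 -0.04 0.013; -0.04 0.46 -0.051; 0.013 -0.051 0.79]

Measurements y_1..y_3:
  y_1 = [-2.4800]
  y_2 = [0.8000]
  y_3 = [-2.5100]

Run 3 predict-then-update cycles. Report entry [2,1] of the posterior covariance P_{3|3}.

step 1: x^-=[2.9393, -1.2407, -0.1367]  P^-=[0.7996 -0.0121 -0.0131; -0.0121 0.7853 0.0157; -0.0131 0.0157 0.7872]  S=[1.0296]  K=[0.7746; 0.0131; 0.0871]  nu=[-5.3643]  x^+=[-1.2159, -1.3110, -0.6039]  P^+=[0.1818 -0.0226 -0.0826; -0.0226 0.7851 0.0145; -0.0826 0.0145 0.7794]
step 2: x^-=[-0.9957, -1.8032, -0.2874]  P^-=[0.5603 -0.1062 -0.0545; -0.1062 1.2061 0.0634; -0.0545 0.0634 0.7985]  S=[0.7748]  K=[0.7099; -0.0798; 0.0661]  nu=[1.8872]  x^+=[0.3439, -1.9538, -0.1626]  P^+=[0.1699 -0.0624 -0.0908; -0.0624 1.2012 0.0675; -0.0908 0.0675 0.7951]
step 3: x^-=[0.5938, -2.1468, -0.1755]  P^-=[0.5670 -0.2151 -0.0648; -0.2151 1.7276 0.1169; -0.0648 0.1169 0.8107]  S=[0.7735]  K=[0.7139; -0.1914; 0.0571]  nu=[-3.0165]  x^+=[-1.5597, -1.5694, -0.3477]  P^+=[0.1729 -0.1094 -0.0963; -0.1094 1.6993 0.1253; -0.0963 0.1253 0.8082]

P_post[2,1] = 0.1253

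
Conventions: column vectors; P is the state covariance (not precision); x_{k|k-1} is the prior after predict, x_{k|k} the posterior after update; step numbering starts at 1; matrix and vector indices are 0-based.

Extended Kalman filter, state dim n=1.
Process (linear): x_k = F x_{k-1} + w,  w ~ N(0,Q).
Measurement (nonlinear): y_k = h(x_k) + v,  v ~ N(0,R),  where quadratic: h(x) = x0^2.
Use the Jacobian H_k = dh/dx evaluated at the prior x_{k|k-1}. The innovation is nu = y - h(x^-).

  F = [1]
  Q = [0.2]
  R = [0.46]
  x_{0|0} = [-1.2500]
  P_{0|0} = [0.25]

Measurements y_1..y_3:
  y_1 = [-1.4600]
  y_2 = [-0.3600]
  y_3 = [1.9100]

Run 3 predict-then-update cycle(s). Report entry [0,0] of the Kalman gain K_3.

step 1: x^-=[-1.2500]  P^-=[0.4500]  H_jac=[-2.5000]  S=[3.2725]  K=[-0.3438]  nu=[-3.0225]  x^+=[-0.2109]  P^+=[0.0633]
step 2: x^-=[-0.2109]  P^-=[0.2633]  H_jac=[-0.4219]  S=[0.5069]  K=[-0.2191]  nu=[-0.4045]  x^+=[-0.1223]  P^+=[0.2389]
step 3: x^-=[-0.1223]  P^-=[0.4389]  H_jac=[-0.2446]  S=[0.4863]  K=[-0.2208]  nu=[1.8950]  x^+=[-0.5407]  P^+=[0.4152]

K[0,0] = -0.2208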